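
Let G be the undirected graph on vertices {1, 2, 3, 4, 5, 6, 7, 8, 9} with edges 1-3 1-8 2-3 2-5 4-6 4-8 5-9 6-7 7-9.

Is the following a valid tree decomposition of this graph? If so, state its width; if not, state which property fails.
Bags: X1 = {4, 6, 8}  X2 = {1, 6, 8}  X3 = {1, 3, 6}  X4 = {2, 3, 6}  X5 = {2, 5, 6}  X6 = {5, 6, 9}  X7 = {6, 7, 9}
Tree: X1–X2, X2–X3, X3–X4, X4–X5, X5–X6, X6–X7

Yes; width 2.

Checking the three conditions: (i) the bags cover all of {1, 2, 3, 4, 5, 6, 7, 8, 9}; (ii) for each edge, some bag contains both endpoints; (iii) the bags containing any fixed vertex form a subtree. All hold, so the decomposition is valid with width 3 − 1 = 2.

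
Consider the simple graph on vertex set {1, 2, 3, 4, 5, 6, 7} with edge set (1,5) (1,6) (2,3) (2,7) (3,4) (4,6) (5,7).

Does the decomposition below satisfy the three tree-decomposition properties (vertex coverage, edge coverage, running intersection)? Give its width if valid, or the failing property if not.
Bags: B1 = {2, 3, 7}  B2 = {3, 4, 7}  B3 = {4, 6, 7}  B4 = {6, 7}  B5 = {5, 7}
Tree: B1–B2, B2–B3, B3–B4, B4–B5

No — vertex 1 appears in no bag.

A tree decomposition must satisfy three properties: every vertex lies in some bag; for every edge, both endpoints lie together in some bag; and for every vertex, the bags containing it form a connected subtree. Here vertex 1 appears in no bag, so the decomposition is invalid.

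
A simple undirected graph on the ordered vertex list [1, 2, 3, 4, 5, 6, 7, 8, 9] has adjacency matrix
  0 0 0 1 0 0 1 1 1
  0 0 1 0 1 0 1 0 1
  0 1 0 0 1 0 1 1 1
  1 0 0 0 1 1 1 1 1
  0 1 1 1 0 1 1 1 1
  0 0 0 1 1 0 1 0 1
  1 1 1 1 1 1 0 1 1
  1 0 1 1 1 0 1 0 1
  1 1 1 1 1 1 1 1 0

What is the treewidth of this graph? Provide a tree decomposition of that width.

Treewidth 4.
One such decomposition:
Bags: B1 = {4, 5, 7, 8, 9}  B2 = {1, 4, 7, 8, 9}  B3 = {3, 5, 7, 8, 9}  B4 = {4, 5, 6, 7, 9}  B5 = {2, 3, 5, 7, 9}
Tree: B1–B2, B1–B3, B1–B4, B3–B5

Every bag has size at most 5, so the width is 5 − 1 = 4 and tw(G) ≤ 4. Conversely, {1, 4, 7, 8, 9} is a clique of size 5, and the vertices of any clique must share a bag in every tree decomposition; so some bag has ≥ 5 vertices and tw(G) ≥ 4. Therefore the treewidth is 4.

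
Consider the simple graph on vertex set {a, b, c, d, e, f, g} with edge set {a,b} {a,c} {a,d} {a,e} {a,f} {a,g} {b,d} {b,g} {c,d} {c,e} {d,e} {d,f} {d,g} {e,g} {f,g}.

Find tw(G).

3

A width-3 tree decomposition is:
Bags: B1 = {a, d, e, g}  B2 = {a, c, d, e}  B3 = {a, b, d, g}  B4 = {a, d, f, g}
Tree: B1–B2, B1–B3, B1–B4
Each bag holds 4 vertices, so the decomposition has width 3, which upper-bounds the treewidth. For the lower bound, the 4 vertices {a, d, e, g} are pairwise adjacent, and any tree decomposition puts a clique entirely inside one bag — forcing width ≥ 3. The upper and lower bounds meet at 3, so that is the treewidth.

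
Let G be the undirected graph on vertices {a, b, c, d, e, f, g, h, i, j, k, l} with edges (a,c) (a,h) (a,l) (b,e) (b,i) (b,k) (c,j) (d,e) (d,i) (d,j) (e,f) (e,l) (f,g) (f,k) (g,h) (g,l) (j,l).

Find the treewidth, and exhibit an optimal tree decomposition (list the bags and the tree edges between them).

Each bag holds 4 vertices, so the decomposition has width 3, which upper-bounds the treewidth. For the lower bound: the 4 vertex sets {b,i,k}, {d}, {e}, {f,g,j,l} are disjoint, each induces a connected subgraph, and every pair is joined by at least one edge of G. Contracting each set to a single vertex therefore yields K_{4} as a minor, and since treewidth is minor-monotone, tw(G) ≥ tw(K_{4}) = 3. Combining the bounds, tw(G) = 3.

Treewidth 3.
Bags: B1 = {b, d, i, k}  B2 = {b, d, e, k}  B3 = {d, e, f, k}  B4 = {d, e, f, j}  B5 = {e, f, j, l}  B6 = {f, g, j, l}  B7 = {c, g, j, l}  B8 = {a, c, g, l}  B9 = {a, c, g, h}
Tree: B1–B2, B2–B3, B3–B4, B4–B5, B5–B6, B6–B7, B7–B8, B8–B9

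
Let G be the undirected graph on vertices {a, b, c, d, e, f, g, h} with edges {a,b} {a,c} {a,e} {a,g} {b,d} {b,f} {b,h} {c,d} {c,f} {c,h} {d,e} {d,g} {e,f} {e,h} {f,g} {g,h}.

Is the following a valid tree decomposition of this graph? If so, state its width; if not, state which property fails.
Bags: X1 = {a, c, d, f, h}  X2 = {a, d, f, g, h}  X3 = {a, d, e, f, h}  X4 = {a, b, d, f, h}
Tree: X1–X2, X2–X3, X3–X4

Checking the three conditions: (i) the bags cover all of {a, b, c, d, e, f, g, h}; (ii) for each edge, some bag contains both endpoints; (iii) the bags containing any fixed vertex form a subtree. All hold, so the decomposition is valid with width 5 − 1 = 4.

Yes; width 4.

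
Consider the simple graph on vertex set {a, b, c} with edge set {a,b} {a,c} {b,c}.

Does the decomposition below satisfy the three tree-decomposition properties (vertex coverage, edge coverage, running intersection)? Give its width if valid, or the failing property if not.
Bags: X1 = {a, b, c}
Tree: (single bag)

Yes; width 2.

Checking the three conditions: (i) the bags cover all of {a, b, c}; (ii) for each edge, some bag contains both endpoints; (iii) the bags containing any fixed vertex form a subtree. All hold, so the decomposition is valid with width 3 − 1 = 2.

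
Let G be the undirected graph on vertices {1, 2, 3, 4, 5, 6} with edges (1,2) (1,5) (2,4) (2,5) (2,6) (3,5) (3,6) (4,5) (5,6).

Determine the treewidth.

A width-2 tree decomposition is:
Bags: B1 = {2, 4, 5}  B2 = {1, 2, 5}  B3 = {2, 5, 6}  B4 = {3, 5, 6}
Tree: B1–B2, B1–B3, B3–B4
Every bag has size at most 3, so the width is 3 − 1 = 2 and tw(G) ≤ 2. Conversely, {1, 2, 5} is a clique of size 3, and the vertices of any clique must share a bag in every tree decomposition; so some bag has ≥ 3 vertices and tw(G) ≥ 2. Therefore the treewidth is 2.

2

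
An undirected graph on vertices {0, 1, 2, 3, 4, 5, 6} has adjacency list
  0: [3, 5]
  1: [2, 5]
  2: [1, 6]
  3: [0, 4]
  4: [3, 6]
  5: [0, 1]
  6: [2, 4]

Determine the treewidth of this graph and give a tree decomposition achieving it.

Treewidth 2.
Bags: B1 = {0, 3, 5}  B2 = {1, 3, 5}  B3 = {1, 2, 3}  B4 = {2, 3, 6}  B5 = {3, 4, 6}
Tree: B1–B2, B2–B3, B3–B4, B4–B5

The largest bag has 3 vertices, giving width 2; this decomposition certifies tw(G) ≤ 2. For the lower bound, G contains the cycle 3–0–5–1–2–6–4–3, so G is not a forest; only forests have treewidth ≤ 1, hence tw(G) ≥ 2. Combining the bounds, tw(G) = 2.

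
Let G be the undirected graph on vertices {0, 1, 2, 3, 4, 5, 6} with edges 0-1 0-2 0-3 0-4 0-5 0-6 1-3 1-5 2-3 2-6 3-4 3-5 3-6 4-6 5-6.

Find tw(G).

3

A width-3 tree decomposition is:
Bags: B1 = {0, 3, 5, 6}  B2 = {0, 1, 3, 5}  B3 = {0, 2, 3, 6}  B4 = {0, 3, 4, 6}
Tree: B1–B2, B1–B3, B1–B4
Each bag holds 4 vertices, so the decomposition has width 3, which upper-bounds the treewidth. Conversely, {0, 1, 3, 5} is a clique of size 4, and the vertices of any clique must share a bag in every tree decomposition; so some bag has ≥ 4 vertices and tw(G) ≥ 3. Combining the bounds, tw(G) = 3.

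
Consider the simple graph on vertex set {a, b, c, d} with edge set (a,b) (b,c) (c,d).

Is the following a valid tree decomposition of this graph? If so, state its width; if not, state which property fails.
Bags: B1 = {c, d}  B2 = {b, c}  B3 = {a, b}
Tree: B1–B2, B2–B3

Vertex coverage: the bags together contain {a, b, c, d}, the full vertex set. Edge coverage: each edge of G has both endpoints in at least one bag. Running intersection: for every vertex, the bags containing it form a connected subtree. All three properties hold, so this is a valid tree decomposition of width max|bag| − 1 = 1, and hence tw(G) ≤ 1.

Yes; width 1.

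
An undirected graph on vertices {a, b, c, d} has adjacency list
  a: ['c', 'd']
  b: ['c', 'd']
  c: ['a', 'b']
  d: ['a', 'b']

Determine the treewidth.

2

A width-2 tree decomposition is:
Bags: B1 = {a, c, d}  B2 = {b, c, d}
Tree: B1–B2
The largest bag has 3 vertices, giving width 2; this decomposition certifies tw(G) ≤ 2. For the lower bound, G contains the cycle c–a–d–b–c, so G is not a forest; only forests have treewidth ≤ 1, hence tw(G) ≥ 2. Combining the bounds, tw(G) = 2.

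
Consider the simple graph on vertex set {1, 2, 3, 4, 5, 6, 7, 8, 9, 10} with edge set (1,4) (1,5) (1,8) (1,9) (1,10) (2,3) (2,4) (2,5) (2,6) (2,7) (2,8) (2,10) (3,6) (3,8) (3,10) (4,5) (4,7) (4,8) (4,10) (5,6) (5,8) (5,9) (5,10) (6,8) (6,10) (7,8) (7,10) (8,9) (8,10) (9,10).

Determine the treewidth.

A width-4 tree decomposition is:
Bags: B1 = {2, 3, 6, 8, 10}  B2 = {2, 5, 6, 8, 10}  B3 = {2, 4, 5, 8, 10}  B4 = {2, 4, 7, 8, 10}  B5 = {1, 4, 5, 8, 10}  B6 = {1, 5, 8, 9, 10}
Tree: B1–B2, B2–B3, B3–B4, B3–B5, B5–B6
Every bag has size at most 5, so the width is 5 − 1 = 4 and tw(G) ≤ 4. On the other hand G contains the 5-clique {1, 5, 8, 9, 10}. A clique must lie in a single bag of any decomposition, so no decomposition can have width below 4. The upper and lower bounds meet at 4, so that is the treewidth.

4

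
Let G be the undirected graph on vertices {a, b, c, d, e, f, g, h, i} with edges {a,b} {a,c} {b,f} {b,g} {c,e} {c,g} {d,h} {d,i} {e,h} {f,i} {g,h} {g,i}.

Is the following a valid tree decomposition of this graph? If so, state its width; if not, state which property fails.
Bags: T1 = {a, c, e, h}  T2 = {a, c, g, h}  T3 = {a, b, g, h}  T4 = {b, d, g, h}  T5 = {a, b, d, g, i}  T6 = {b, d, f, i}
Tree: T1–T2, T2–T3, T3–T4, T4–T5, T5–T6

A tree decomposition must satisfy three properties: every vertex lies in some bag; for every edge, both endpoints lie together in some bag; and for every vertex, the bags containing it form a connected subtree. Here bags containing vertex a are not connected in the tree, so the decomposition is invalid.

No — bags containing vertex a are not connected in the tree.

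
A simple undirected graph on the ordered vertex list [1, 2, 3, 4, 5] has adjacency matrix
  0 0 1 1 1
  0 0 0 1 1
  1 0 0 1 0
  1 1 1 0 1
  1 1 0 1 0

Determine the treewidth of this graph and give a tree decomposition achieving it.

Treewidth 2.
Bags: B1 = {2, 4, 5}  B2 = {1, 4, 5}  B3 = {1, 3, 4}
Tree: B1–B2, B2–B3

Each bag holds 3 vertices, so the decomposition has width 2, which upper-bounds the treewidth. For the lower bound, the 3 vertices {1, 3, 4} are pairwise adjacent, and any tree decomposition puts a clique entirely inside one bag — forcing width ≥ 2. Combining the bounds, tw(G) = 2.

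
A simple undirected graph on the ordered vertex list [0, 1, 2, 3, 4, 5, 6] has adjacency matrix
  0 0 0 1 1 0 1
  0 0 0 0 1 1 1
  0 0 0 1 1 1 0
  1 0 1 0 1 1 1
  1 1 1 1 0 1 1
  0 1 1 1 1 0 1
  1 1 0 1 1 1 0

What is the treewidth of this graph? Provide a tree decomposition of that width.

Each bag holds 4 vertices, so the decomposition has width 3, which upper-bounds the treewidth. On the other hand G contains the 4-clique {1, 4, 5, 6}. A clique must lie in a single bag of any decomposition, so no decomposition can have width below 3. The upper and lower bounds meet at 3, so that is the treewidth.

Treewidth 3.
Bags: B1 = {3, 4, 5, 6}  B2 = {1, 4, 5, 6}  B3 = {0, 3, 4, 6}  B4 = {2, 3, 4, 5}
Tree: B1–B2, B1–B3, B1–B4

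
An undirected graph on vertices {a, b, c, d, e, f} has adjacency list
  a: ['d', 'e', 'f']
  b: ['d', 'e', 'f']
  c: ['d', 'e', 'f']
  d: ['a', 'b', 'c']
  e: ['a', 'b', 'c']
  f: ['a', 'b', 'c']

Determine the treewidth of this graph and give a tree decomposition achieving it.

Each bag holds 4 vertices, so the decomposition has width 3, which upper-bounds the treewidth. For the lower bound: the 4 vertex sets {b,e}, {c,d}, {a}, {f} are disjoint, each induces a connected subgraph, and every pair is joined by at least one edge of G. Contracting each set to a single vertex therefore yields K_{4} as a minor, and since treewidth is minor-monotone, tw(G) ≥ tw(K_{4}) = 3. Therefore the treewidth is 3.

Treewidth 3.
One such decomposition:
Bags: B1 = {a, b, c, e}  B2 = {a, b, c, d}  B3 = {a, b, c, f}
Tree: B1–B2, B2–B3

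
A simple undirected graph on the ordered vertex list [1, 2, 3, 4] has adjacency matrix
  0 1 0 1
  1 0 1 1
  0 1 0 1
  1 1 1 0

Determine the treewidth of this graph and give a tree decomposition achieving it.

Treewidth 2.
Bags: B1 = {1, 2, 4}  B2 = {2, 3, 4}
Tree: B1–B2

Every bag has size at most 3, so the width is 3 − 1 = 2 and tw(G) ≤ 2. For the lower bound, the 3 vertices {1, 2, 4} are pairwise adjacent, and any tree decomposition puts a clique entirely inside one bag — forcing width ≥ 2. Combining the bounds, tw(G) = 2.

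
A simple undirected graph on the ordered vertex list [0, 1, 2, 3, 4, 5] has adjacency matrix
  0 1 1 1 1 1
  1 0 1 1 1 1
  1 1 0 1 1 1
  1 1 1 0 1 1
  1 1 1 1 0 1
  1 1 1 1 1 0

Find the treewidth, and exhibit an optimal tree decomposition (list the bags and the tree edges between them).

A single bag containing all 6 vertices is trivially a valid decomposition of width 5. For the lower bound, the 6 vertices {0, 1, 2, 3, 4, 5} are pairwise adjacent, and any tree decomposition puts a clique entirely inside one bag — forcing width ≥ 5. The upper and lower bounds meet at 5, so that is the treewidth.

Treewidth 5.
One optimal decomposition is:
Bags: B1 = {0, 1, 2, 3, 4, 5}
Tree: (single bag)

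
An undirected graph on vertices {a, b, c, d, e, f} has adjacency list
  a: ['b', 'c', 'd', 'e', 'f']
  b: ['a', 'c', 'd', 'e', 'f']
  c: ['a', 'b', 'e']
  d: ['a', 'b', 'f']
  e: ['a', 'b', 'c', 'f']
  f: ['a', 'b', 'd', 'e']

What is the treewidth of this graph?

3

A width-3 tree decomposition is:
Bags: B1 = {a, b, e, f}  B2 = {a, b, d, f}  B3 = {a, b, c, e}
Tree: B1–B2, B1–B3
The largest bag has 4 vertices, giving width 3; this decomposition certifies tw(G) ≤ 3. Conversely, {a, b, d, f} is a clique of size 4, and the vertices of any clique must share a bag in every tree decomposition; so some bag has ≥ 4 vertices and tw(G) ≥ 3. Hence tw(G) = 3 exactly.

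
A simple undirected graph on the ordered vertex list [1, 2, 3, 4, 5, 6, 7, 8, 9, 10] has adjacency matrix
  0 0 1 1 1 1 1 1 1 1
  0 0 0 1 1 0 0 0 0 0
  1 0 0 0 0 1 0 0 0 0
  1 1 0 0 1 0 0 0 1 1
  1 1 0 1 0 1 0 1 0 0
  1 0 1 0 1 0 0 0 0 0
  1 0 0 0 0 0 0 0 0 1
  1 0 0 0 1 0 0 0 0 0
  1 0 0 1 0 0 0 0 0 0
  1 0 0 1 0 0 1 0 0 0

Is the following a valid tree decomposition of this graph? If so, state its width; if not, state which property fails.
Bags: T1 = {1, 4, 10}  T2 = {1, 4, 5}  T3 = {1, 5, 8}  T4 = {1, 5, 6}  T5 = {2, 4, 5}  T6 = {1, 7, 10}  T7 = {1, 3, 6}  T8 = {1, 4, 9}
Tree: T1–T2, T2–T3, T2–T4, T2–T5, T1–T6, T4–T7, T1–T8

Yes; width 2.

Every vertex of G appears in some bag (union = {1, 2, 3, 4, 5, 6, 7, 8, 9, 10}); every edge is covered by a bag; and for each vertex v the set of bags containing v is connected in the bag tree. The decomposition is therefore valid. The largest bag has 3 vertices, so the width is 2.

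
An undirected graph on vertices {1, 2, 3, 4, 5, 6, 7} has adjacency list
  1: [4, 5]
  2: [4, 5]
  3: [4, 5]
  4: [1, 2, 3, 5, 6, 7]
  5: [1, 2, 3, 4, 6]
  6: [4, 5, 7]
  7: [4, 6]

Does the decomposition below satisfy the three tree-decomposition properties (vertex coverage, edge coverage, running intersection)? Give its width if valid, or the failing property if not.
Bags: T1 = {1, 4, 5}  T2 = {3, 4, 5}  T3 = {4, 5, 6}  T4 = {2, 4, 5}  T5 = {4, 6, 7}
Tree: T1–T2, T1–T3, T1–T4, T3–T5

Checking the three conditions: (i) the bags cover all of {1, 2, 3, 4, 5, 6, 7}; (ii) for each edge, some bag contains both endpoints; (iii) the bags containing any fixed vertex form a subtree. All hold, so the decomposition is valid with width 3 − 1 = 2.

Yes; width 2.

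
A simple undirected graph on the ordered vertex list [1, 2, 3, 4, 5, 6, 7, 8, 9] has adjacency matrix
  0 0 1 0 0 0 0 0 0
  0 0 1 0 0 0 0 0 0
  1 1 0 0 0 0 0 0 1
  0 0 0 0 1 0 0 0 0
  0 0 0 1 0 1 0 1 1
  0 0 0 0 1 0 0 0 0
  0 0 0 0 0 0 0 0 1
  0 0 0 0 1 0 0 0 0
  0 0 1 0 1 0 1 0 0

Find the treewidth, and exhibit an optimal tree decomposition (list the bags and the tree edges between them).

Each bag holds 2 vertices, so the decomposition has width 1, which upper-bounds the treewidth. Any graph with an edge has treewidth ≥ 1, and G has the edge 9–5. Hence tw(G) = 1 exactly.

Treewidth 1.
One optimal decomposition is:
Bags: B1 = {5, 9}  B2 = {5, 8}  B3 = {3, 9}  B4 = {5, 6}  B5 = {2, 3}  B6 = {7, 9}  B7 = {1, 3}  B8 = {4, 5}
Tree: B1–B2, B1–B3, B2–B4, B3–B5, B1–B6, B3–B7, B4–B8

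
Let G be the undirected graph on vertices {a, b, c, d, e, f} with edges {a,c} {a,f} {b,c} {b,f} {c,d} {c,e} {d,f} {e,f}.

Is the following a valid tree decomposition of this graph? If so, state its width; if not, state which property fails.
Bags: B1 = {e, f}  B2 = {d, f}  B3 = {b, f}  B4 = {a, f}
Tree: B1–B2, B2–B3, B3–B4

A tree decomposition must satisfy three properties: every vertex lies in some bag; for every edge, both endpoints lie together in some bag; and for every vertex, the bags containing it form a connected subtree. Here vertex c appears in no bag, so the decomposition is invalid.

No — vertex c appears in no bag.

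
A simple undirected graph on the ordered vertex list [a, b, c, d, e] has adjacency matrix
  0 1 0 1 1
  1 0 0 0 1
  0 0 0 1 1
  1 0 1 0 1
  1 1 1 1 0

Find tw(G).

A width-2 tree decomposition is:
Bags: B1 = {a, d, e}  B2 = {a, b, e}  B3 = {c, d, e}
Tree: B1–B2, B1–B3
The largest bag has 3 vertices, giving width 2; this decomposition certifies tw(G) ≤ 2. For the lower bound, the 3 vertices {c, d, e} are pairwise adjacent, and any tree decomposition puts a clique entirely inside one bag — forcing width ≥ 2. The upper and lower bounds meet at 2, so that is the treewidth.

2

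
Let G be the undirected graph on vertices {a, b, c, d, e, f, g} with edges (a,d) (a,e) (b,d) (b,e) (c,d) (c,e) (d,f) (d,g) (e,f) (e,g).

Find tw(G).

2

A width-2 tree decomposition is:
Bags: B1 = {a, d, e}  B2 = {d, e, g}  B3 = {c, d, e}  B4 = {b, d, e}  B5 = {d, e, f}
Tree: B1–B2, B2–B3, B3–B4, B4–B5
Every bag has size at most 3, so the width is 3 − 1 = 2 and tw(G) ≤ 2. For the lower bound, G contains the cycle d–a–e–g–d, so G is not a forest; only forests have treewidth ≤ 1, hence tw(G) ≥ 2. Combining the bounds, tw(G) = 2.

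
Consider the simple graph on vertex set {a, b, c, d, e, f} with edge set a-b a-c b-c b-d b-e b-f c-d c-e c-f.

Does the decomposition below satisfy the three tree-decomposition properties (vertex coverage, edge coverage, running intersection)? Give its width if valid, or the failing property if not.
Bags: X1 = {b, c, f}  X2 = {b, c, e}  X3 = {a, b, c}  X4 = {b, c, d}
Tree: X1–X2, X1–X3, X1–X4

Yes; width 2.

Checking the three conditions: (i) the bags cover all of {a, b, c, d, e, f}; (ii) for each edge, some bag contains both endpoints; (iii) the bags containing any fixed vertex form a subtree. All hold, so the decomposition is valid with width 3 − 1 = 2.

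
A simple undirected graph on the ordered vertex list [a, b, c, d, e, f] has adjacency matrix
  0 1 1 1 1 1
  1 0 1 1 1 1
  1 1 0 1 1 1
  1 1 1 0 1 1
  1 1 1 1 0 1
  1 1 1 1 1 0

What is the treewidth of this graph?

A width-5 tree decomposition is:
Bags: B1 = {a, b, c, d, e, f}
Tree: (single bag)
A single bag containing all 6 vertices is trivially a valid decomposition of width 5. Conversely, {a, b, c, d, e, f} is a clique of size 6, and the vertices of any clique must share a bag in every tree decomposition; so some bag has ≥ 6 vertices and tw(G) ≥ 5. The upper and lower bounds meet at 5, so that is the treewidth.

5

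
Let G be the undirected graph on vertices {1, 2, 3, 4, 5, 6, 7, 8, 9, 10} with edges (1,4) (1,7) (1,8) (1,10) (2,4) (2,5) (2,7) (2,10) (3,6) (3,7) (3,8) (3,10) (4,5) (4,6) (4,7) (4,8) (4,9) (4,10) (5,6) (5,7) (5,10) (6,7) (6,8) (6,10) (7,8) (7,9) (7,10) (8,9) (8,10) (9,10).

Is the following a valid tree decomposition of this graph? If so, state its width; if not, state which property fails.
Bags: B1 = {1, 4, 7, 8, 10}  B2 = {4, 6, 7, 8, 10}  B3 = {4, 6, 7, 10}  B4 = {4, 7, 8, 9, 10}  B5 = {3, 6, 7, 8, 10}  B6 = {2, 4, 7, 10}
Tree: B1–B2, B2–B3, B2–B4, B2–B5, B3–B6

No — vertex 5 appears in no bag.

A tree decomposition must satisfy three properties: every vertex lies in some bag; for every edge, both endpoints lie together in some bag; and for every vertex, the bags containing it form a connected subtree. Here vertex 5 appears in no bag, so the decomposition is invalid.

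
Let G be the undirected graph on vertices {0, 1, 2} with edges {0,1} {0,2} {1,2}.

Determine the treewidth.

A width-2 tree decomposition is:
Bags: B1 = {0, 1, 2}
Tree: (single bag)
A single bag containing all 3 vertices is trivially a valid decomposition of width 2. On the other hand G contains the 3-clique {0, 1, 2}. A clique must lie in a single bag of any decomposition, so no decomposition can have width below 2. Combining the bounds, tw(G) = 2.

2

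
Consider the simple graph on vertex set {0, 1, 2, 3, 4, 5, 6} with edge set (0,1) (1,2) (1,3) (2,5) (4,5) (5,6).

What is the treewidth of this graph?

A width-1 tree decomposition is:
Bags: B1 = {2, 5}  B2 = {4, 5}  B3 = {1, 2}  B4 = {1, 3}  B5 = {0, 1}  B6 = {5, 6}
Tree: B1–B2, B1–B3, B3–B4, B3–B5, B2–B6
Each bag holds 2 vertices, so the decomposition has width 1, which upper-bounds the treewidth. Any graph with an edge has treewidth ≥ 1, and G has the edge 5–2. The upper and lower bounds meet at 1, so that is the treewidth.

1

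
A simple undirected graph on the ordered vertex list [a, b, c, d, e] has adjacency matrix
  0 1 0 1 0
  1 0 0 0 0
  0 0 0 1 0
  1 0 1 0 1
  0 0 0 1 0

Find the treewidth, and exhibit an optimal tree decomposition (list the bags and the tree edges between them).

Treewidth 1.
One optimal decomposition is:
Bags: B1 = {a, d}  B2 = {d, e}  B3 = {a, b}  B4 = {c, d}
Tree: B1–B2, B1–B3, B1–B4

Every bag has size at most 2, so the width is 2 − 1 = 1 and tw(G) ≤ 1. Any graph with an edge has treewidth ≥ 1, and G has the edge d–a. Combining the bounds, tw(G) = 1.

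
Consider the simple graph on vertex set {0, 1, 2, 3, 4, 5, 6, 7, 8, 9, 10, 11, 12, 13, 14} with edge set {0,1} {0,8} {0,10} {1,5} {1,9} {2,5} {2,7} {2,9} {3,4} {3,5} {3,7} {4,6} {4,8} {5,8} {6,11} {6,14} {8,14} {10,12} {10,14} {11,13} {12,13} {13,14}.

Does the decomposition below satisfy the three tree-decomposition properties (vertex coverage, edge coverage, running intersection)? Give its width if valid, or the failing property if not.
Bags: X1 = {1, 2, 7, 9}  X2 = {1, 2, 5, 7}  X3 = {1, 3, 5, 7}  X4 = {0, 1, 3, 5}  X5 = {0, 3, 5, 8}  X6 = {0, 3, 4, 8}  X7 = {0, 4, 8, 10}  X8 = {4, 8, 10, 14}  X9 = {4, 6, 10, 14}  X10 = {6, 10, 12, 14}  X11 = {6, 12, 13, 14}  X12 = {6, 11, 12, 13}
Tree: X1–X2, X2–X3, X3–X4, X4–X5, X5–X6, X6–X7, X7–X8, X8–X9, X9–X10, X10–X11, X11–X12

Vertex coverage: the bags together contain {0, 1, 2, 3, 4, 5, 6, 7, 8, 9, 10, 11, 12, 13, 14}, the full vertex set. Edge coverage: each edge of G has both endpoints in at least one bag. Running intersection: for every vertex, the bags containing it form a connected subtree. All three properties hold, so this is a valid tree decomposition of width max|bag| − 1 = 3, and hence tw(G) ≤ 3.

Yes; width 3.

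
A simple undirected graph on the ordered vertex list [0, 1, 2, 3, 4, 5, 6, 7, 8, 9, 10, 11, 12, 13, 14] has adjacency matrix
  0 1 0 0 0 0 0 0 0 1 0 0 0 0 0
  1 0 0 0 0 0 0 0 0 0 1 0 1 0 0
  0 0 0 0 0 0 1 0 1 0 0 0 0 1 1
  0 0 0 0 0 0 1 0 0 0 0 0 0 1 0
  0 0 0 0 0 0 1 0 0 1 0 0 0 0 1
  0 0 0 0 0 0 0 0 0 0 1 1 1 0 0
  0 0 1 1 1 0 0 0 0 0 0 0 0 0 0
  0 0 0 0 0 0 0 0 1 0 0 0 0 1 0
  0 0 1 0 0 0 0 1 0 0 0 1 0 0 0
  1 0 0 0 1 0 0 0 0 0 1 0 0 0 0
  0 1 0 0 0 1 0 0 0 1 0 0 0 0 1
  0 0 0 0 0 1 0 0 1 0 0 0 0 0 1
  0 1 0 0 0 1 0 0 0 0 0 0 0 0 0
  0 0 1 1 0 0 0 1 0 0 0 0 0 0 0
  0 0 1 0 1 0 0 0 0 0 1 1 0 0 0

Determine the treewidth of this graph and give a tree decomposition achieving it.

The largest bag has 4 vertices, giving width 3; this decomposition certifies tw(G) ≤ 3. For the lower bound: the 4 vertex sets {3,7,13}, {8}, {2}, {4,6,11,14} are disjoint, each induces a connected subgraph, and every pair is joined by at least one edge of G. Contracting each set to a single vertex therefore yields K_{4} as a minor, and since treewidth is minor-monotone, tw(G) ≥ tw(K_{4}) = 3. The upper and lower bounds meet at 3, so that is the treewidth.

Treewidth 3.
One optimal decomposition is:
Bags: B1 = {3, 7, 8, 13}  B2 = {2, 3, 8, 13}  B3 = {2, 3, 6, 8}  B4 = {2, 6, 8, 11}  B5 = {2, 6, 11, 14}  B6 = {4, 6, 11, 14}  B7 = {4, 5, 11, 14}  B8 = {4, 5, 10, 14}  B9 = {4, 5, 9, 10}  B10 = {5, 9, 10, 12}  B11 = {1, 9, 10, 12}  B12 = {0, 1, 9, 12}
Tree: B1–B2, B2–B3, B3–B4, B4–B5, B5–B6, B6–B7, B7–B8, B8–B9, B9–B10, B10–B11, B11–B12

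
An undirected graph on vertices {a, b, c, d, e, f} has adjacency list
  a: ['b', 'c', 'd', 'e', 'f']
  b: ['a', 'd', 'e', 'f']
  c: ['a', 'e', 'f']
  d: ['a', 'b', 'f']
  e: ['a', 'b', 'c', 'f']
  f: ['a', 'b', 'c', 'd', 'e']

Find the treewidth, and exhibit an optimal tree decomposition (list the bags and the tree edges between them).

Treewidth 3.
One such decomposition:
Bags: B1 = {a, b, e, f}  B2 = {a, b, d, f}  B3 = {a, c, e, f}
Tree: B1–B2, B1–B3

Every bag has size at most 4, so the width is 4 − 1 = 3 and tw(G) ≤ 3. On the other hand G contains the 4-clique {a, b, d, f}. A clique must lie in a single bag of any decomposition, so no decomposition can have width below 3. The upper and lower bounds meet at 3, so that is the treewidth.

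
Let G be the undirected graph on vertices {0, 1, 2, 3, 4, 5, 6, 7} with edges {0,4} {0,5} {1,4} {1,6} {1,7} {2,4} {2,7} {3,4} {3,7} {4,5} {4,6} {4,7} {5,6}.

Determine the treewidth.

2

A width-2 tree decomposition is:
Bags: B1 = {1, 4, 6}  B2 = {4, 5, 6}  B3 = {1, 4, 7}  B4 = {0, 4, 5}  B5 = {3, 4, 7}  B6 = {2, 4, 7}
Tree: B1–B2, B1–B3, B2–B4, B3–B5, B5–B6
Every bag has size at most 3, so the width is 3 − 1 = 2 and tw(G) ≤ 2. Conversely, {0, 4, 5} is a clique of size 3, and the vertices of any clique must share a bag in every tree decomposition; so some bag has ≥ 3 vertices and tw(G) ≥ 2. Combining the bounds, tw(G) = 2.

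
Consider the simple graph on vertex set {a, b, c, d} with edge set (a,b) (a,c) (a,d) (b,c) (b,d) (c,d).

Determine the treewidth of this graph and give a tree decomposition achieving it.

With just one bag of size 4, the width is 4 − 1 = 3, so tw(G) ≤ 3. On the other hand G contains the 4-clique {a, b, c, d}. A clique must lie in a single bag of any decomposition, so no decomposition can have width below 3. Therefore the treewidth is 3.

Treewidth 3.
Bags: B1 = {a, b, c, d}
Tree: (single bag)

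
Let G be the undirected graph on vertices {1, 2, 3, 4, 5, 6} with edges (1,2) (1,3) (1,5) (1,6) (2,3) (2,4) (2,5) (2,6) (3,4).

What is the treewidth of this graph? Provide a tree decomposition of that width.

Treewidth 2.
One optimal decomposition is:
Bags: B1 = {1, 2, 3}  B2 = {2, 3, 4}  B3 = {1, 2, 5}  B4 = {1, 2, 6}
Tree: B1–B2, B1–B3, B1–B4

Each bag holds 3 vertices, so the decomposition has width 2, which upper-bounds the treewidth. For the lower bound, the 3 vertices {1, 2, 3} are pairwise adjacent, and any tree decomposition puts a clique entirely inside one bag — forcing width ≥ 2. Combining the bounds, tw(G) = 2.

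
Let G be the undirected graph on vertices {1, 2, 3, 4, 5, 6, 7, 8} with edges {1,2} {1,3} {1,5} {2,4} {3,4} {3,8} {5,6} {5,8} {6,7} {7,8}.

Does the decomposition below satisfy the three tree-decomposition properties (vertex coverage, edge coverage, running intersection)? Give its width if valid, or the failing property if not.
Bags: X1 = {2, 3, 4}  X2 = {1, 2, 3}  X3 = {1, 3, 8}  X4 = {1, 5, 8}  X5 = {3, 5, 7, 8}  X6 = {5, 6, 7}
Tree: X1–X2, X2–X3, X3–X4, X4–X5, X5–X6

A tree decomposition must satisfy three properties: every vertex lies in some bag; for every edge, both endpoints lie together in some bag; and for every vertex, the bags containing it form a connected subtree. Here bags containing vertex 3 are not connected in the tree, so the decomposition is invalid.

No — bags containing vertex 3 are not connected in the tree.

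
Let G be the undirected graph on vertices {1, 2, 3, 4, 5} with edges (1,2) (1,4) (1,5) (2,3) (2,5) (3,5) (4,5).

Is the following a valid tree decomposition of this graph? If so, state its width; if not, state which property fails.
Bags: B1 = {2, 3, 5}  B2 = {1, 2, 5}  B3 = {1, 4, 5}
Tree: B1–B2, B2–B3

Yes; width 2.

Checking the three conditions: (i) the bags cover all of {1, 2, 3, 4, 5}; (ii) for each edge, some bag contains both endpoints; (iii) the bags containing any fixed vertex form a subtree. All hold, so the decomposition is valid with width 3 − 1 = 2.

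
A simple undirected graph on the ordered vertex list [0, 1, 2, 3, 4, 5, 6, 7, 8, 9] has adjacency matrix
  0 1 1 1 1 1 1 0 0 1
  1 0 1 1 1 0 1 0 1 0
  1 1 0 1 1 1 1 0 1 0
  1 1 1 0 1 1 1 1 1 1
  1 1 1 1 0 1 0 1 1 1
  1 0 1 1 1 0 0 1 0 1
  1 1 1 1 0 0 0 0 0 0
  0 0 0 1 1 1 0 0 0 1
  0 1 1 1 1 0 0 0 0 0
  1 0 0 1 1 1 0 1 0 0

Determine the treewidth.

4

A width-4 tree decomposition is:
Bags: B1 = {0, 3, 4, 5, 9}  B2 = {0, 2, 3, 4, 5}  B3 = {3, 4, 5, 7, 9}  B4 = {0, 1, 2, 3, 4}  B5 = {1, 2, 3, 4, 8}  B6 = {0, 1, 2, 3, 6}
Tree: B1–B2, B1–B3, B2–B4, B4–B5, B4–B6
Each bag holds 5 vertices, so the decomposition has width 4, which upper-bounds the treewidth. On the other hand G contains the 5-clique {0, 3, 4, 5, 9}. A clique must lie in a single bag of any decomposition, so no decomposition can have width below 4. The upper and lower bounds meet at 4, so that is the treewidth.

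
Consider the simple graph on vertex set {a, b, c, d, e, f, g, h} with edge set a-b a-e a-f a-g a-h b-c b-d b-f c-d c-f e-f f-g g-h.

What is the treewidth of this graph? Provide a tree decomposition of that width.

Treewidth 2.
Bags: B1 = {b, c, f}  B2 = {a, b, f}  B3 = {a, f, g}  B4 = {a, e, f}  B5 = {b, c, d}  B6 = {a, g, h}
Tree: B1–B2, B2–B3, B3–B4, B1–B5, B3–B6

Each bag holds 3 vertices, so the decomposition has width 2, which upper-bounds the treewidth. On the other hand G contains the 3-clique {b, c, d}. A clique must lie in a single bag of any decomposition, so no decomposition can have width below 2. Combining the bounds, tw(G) = 2.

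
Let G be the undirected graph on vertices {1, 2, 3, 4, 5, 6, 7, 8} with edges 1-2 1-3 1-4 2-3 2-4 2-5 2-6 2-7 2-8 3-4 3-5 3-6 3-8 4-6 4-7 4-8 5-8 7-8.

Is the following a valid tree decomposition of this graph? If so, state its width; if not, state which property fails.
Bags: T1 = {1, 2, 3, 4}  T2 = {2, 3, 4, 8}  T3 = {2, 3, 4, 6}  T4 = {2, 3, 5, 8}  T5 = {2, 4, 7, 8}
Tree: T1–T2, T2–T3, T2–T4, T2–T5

Every vertex of G appears in some bag (union = {1, 2, 3, 4, 5, 6, 7, 8}); every edge is covered by a bag; and for each vertex v the set of bags containing v is connected in the bag tree. The decomposition is therefore valid. The largest bag has 4 vertices, so the width is 3.

Yes; width 3.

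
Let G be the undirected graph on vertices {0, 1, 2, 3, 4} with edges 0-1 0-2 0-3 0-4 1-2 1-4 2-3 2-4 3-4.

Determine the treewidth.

3

A width-3 tree decomposition is:
Bags: B1 = {0, 2, 3, 4}  B2 = {0, 1, 2, 4}
Tree: B1–B2
Each bag holds 4 vertices, so the decomposition has width 3, which upper-bounds the treewidth. On the other hand G contains the 4-clique {0, 1, 2, 4}. A clique must lie in a single bag of any decomposition, so no decomposition can have width below 3. The upper and lower bounds meet at 3, so that is the treewidth.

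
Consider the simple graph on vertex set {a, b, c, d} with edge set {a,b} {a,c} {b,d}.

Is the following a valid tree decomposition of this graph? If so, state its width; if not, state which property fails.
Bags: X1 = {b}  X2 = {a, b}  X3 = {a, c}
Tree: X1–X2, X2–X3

No — vertex d appears in no bag.

A tree decomposition must satisfy three properties: every vertex lies in some bag; for every edge, both endpoints lie together in some bag; and for every vertex, the bags containing it form a connected subtree. Here vertex d appears in no bag, so the decomposition is invalid.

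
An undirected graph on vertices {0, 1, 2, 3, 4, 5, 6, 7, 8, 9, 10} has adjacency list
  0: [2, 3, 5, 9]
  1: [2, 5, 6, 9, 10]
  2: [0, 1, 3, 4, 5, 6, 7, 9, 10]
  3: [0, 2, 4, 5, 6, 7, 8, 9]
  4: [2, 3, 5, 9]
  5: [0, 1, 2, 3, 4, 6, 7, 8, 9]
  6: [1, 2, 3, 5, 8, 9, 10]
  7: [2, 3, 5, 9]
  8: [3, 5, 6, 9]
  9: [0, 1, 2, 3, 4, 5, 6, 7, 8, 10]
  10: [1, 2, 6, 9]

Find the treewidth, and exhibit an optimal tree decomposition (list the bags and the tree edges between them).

Treewidth 4.
One optimal decomposition is:
Bags: B1 = {2, 3, 4, 5, 9}  B2 = {2, 3, 5, 6, 9}  B3 = {2, 3, 5, 7, 9}  B4 = {1, 2, 5, 6, 9}  B5 = {1, 2, 6, 9, 10}  B6 = {0, 2, 3, 5, 9}  B7 = {3, 5, 6, 8, 9}
Tree: B1–B2, B2–B3, B2–B4, B4–B5, B3–B6, B2–B7

Each bag holds 5 vertices, so the decomposition has width 4, which upper-bounds the treewidth. For the lower bound, the 5 vertices {3, 5, 6, 8, 9} are pairwise adjacent, and any tree decomposition puts a clique entirely inside one bag — forcing width ≥ 4. Hence tw(G) = 4 exactly.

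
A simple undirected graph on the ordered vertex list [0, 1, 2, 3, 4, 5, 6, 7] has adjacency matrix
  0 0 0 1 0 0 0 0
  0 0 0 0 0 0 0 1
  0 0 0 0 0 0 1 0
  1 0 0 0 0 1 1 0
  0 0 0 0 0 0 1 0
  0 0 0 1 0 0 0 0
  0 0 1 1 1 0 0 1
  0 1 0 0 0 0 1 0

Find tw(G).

A width-1 tree decomposition is:
Bags: B1 = {3, 6}  B2 = {6, 7}  B3 = {3, 5}  B4 = {4, 6}  B5 = {2, 6}  B6 = {0, 3}  B7 = {1, 7}
Tree: B1–B2, B1–B3, B2–B4, B1–B5, B1–B6, B2–B7
The largest bag has 2 vertices, giving width 1; this decomposition certifies tw(G) ≤ 1. Any graph with an edge has treewidth ≥ 1, and G has the edge 6–3. Hence tw(G) = 1 exactly.

1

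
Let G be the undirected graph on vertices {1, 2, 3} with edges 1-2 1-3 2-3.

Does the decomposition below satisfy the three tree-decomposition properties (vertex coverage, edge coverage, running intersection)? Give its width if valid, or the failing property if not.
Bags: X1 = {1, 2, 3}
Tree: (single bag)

Checking the three conditions: (i) the bags cover all of {1, 2, 3}; (ii) for each edge, some bag contains both endpoints; (iii) the bags containing any fixed vertex form a subtree. All hold, so the decomposition is valid with width 3 − 1 = 2.

Yes; width 2.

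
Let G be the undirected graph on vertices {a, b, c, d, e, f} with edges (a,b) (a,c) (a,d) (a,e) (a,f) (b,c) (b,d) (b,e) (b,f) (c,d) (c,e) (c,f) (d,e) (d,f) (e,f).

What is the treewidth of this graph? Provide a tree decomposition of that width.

Treewidth 5.
Bags: B1 = {a, b, c, d, e, f}
Tree: (single bag)

A single bag containing all 6 vertices is trivially a valid decomposition of width 5. On the other hand G contains the 6-clique {a, b, c, d, e, f}. A clique must lie in a single bag of any decomposition, so no decomposition can have width below 5. Hence tw(G) = 5 exactly.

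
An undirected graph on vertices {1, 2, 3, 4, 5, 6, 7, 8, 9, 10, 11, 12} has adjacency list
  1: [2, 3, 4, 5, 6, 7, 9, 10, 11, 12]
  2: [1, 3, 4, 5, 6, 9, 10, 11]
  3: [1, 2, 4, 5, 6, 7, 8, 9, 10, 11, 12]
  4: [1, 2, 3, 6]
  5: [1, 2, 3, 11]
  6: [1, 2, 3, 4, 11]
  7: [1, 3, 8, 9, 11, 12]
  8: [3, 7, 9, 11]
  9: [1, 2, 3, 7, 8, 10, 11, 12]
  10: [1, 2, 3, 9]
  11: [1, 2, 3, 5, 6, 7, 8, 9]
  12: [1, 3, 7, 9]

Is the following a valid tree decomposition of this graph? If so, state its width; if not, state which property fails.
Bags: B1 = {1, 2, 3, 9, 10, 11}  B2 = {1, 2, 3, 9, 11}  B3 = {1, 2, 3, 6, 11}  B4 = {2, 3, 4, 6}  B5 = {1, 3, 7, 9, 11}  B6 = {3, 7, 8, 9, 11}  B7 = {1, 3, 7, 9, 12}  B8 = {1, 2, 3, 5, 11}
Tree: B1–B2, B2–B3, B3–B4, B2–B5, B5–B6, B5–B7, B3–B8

A tree decomposition must satisfy three properties: every vertex lies in some bag; for every edge, both endpoints lie together in some bag; and for every vertex, the bags containing it form a connected subtree. Here edge (1,4) lies in no bag, so the decomposition is invalid.

No — edge (1,4) lies in no bag.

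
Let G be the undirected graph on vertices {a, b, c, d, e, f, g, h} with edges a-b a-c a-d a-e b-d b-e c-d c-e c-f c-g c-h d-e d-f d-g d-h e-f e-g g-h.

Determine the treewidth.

3

A width-3 tree decomposition is:
Bags: B1 = {a, c, d, e}  B2 = {c, d, e, f}  B3 = {a, b, d, e}  B4 = {c, d, e, g}  B5 = {c, d, g, h}
Tree: B1–B2, B1–B3, B1–B4, B4–B5
Each bag holds 4 vertices, so the decomposition has width 3, which upper-bounds the treewidth. On the other hand G contains the 4-clique {c, d, e, g}. A clique must lie in a single bag of any decomposition, so no decomposition can have width below 3. Hence tw(G) = 3 exactly.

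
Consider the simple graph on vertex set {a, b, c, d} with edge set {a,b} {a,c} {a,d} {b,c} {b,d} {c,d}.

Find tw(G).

A width-3 tree decomposition is:
Bags: B1 = {a, b, c, d}
Tree: (single bag)
A single bag containing all 4 vertices is trivially a valid decomposition of width 3. Conversely, {a, b, c, d} is a clique of size 4, and the vertices of any clique must share a bag in every tree decomposition; so some bag has ≥ 4 vertices and tw(G) ≥ 3. Hence tw(G) = 3 exactly.

3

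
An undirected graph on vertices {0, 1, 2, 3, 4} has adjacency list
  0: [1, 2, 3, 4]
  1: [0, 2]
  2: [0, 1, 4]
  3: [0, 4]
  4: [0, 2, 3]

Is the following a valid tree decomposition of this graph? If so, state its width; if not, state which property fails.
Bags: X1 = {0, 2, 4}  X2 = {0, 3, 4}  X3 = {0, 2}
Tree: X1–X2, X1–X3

No — vertex 1 appears in no bag.

A tree decomposition must satisfy three properties: every vertex lies in some bag; for every edge, both endpoints lie together in some bag; and for every vertex, the bags containing it form a connected subtree. Here vertex 1 appears in no bag, so the decomposition is invalid.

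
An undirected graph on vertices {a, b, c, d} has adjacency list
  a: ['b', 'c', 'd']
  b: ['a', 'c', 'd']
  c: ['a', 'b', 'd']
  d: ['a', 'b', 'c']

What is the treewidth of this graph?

A width-3 tree decomposition is:
Bags: B1 = {a, b, c, d}
Tree: (single bag)
A single bag containing all 4 vertices is trivially a valid decomposition of width 3. For the lower bound, the 4 vertices {a, b, c, d} are pairwise adjacent, and any tree decomposition puts a clique entirely inside one bag — forcing width ≥ 3. The upper and lower bounds meet at 3, so that is the treewidth.

3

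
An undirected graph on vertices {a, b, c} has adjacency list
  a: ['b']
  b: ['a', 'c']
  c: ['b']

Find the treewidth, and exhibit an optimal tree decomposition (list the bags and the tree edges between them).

Treewidth 1.
One such decomposition:
Bags: B1 = {a, b}  B2 = {b, c}
Tree: B1–B2

The largest bag has 2 vertices, giving width 1; this decomposition certifies tw(G) ≤ 1. Any graph with an edge has treewidth ≥ 1, and G has the edge b–a. Combining the bounds, tw(G) = 1.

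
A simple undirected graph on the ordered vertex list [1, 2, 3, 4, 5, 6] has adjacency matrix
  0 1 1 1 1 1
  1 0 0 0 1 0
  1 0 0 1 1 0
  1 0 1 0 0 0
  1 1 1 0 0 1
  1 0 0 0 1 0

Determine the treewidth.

A width-2 tree decomposition is:
Bags: B1 = {1, 3, 4}  B2 = {1, 3, 5}  B3 = {1, 2, 5}  B4 = {1, 5, 6}
Tree: B1–B2, B2–B3, B2–B4
Every bag has size at most 3, so the width is 3 − 1 = 2 and tw(G) ≤ 2. Conversely, {1, 3, 4} is a clique of size 3, and the vertices of any clique must share a bag in every tree decomposition; so some bag has ≥ 3 vertices and tw(G) ≥ 2. Combining the bounds, tw(G) = 2.

2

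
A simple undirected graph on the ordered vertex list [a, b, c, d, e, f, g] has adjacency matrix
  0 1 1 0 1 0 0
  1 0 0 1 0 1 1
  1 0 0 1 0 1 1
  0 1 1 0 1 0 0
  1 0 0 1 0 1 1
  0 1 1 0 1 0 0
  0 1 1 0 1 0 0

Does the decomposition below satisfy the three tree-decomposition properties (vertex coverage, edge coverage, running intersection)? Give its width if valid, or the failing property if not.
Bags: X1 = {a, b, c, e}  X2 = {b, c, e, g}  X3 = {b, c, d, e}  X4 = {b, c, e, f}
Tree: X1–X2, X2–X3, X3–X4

Every vertex of G appears in some bag (union = {a, b, c, d, e, f, g}); every edge is covered by a bag; and for each vertex v the set of bags containing v is connected in the bag tree. The decomposition is therefore valid. The largest bag has 4 vertices, so the width is 3.

Yes; width 3.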